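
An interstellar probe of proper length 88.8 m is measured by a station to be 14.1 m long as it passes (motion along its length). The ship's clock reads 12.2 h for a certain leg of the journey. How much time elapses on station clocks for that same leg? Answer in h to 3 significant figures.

Length contraction ⇒ γ = L₀/L = 88.8/14.1 = 6.2979
Time dilation: Δt = γτ₀ = 6.2979 × 12.2 h = 76.8 h

Δt ≈ 76.8 h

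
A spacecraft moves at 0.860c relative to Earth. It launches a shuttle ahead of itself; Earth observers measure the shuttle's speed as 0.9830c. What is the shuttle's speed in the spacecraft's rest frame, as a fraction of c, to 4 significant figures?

u' ≈ 0.7955c

Inverse velocity addition: u' = (u − v)/(1 − uv/c²)
= (0.9830 − 0.860)/(1 − 0.9830×0.860) = 0.1230/0.154620 = 0.7955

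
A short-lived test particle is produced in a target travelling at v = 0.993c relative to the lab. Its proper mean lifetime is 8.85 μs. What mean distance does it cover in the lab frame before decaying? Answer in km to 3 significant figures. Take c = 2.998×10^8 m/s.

d ≈ 22.3 km

γ = 1/√(1 − 0.993²) = 8.4664
Dilated lifetime: Δt = γτ₀ = 8.4664 × 8.85 μs = 74.927 μs
d = vΔt = 0.993c × 74.927 μs = 2.9770×10^8 m/s × 7.4927×10^-5 s = 22.3 km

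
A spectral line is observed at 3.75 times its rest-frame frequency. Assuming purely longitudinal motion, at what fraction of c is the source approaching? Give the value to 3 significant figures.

β ≈ 0.867

f_obs/f_src = √((1+β)/(1−β)) = 3.75  ⇒  (1+β)/(1−β) = 14.062
β = |1 − D²|/(1 + D²) = |1 − 14.062|/(1 + 14.062) = 0.867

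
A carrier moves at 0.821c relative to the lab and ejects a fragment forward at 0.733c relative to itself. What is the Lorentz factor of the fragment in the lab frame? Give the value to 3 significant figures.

γ ≈ 4.12

u_lab = (0.733 + 0.821)/(1 + 0.733×0.821) = 1.554/1.60179 = 0.970163
γ = 1/√(1 − 0.970163²) = 4.12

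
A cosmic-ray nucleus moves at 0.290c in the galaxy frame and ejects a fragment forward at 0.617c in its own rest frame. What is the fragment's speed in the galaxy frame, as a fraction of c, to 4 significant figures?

u ≈ 0.7693c

Compose boost 2: (0.617 + 0.290)/(1 + 0.617×0.290) = 0.9070/1.17893 = 0.7693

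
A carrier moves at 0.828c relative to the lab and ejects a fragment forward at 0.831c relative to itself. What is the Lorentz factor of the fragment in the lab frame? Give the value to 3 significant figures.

u_lab = (0.831 + 0.828)/(1 + 0.831×0.828) = 1.659/1.68807 = 0.982780
γ = 1/√(1 − 0.982780²) = 5.41

γ ≈ 5.41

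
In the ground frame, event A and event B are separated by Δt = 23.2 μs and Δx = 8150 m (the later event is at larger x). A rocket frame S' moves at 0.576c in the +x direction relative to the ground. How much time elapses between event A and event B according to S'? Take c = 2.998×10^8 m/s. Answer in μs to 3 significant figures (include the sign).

γ = 1/√(1 − 0.576²) = 1.2233
Δt' = γ(Δt − vΔx/c²) = 1.2233 × (23.2 μs − 0.576×8150 m / (2.998×10^8 m/s))
= 1.2233 × (7.5416 μs) = 9.23 μs

Δt' ≈ 9.23 μs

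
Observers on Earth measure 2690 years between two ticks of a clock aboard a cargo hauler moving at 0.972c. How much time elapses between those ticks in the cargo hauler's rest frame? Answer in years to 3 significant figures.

τ₀ ≈ 632 years

γ = 1/√(1 − 0.972²) = 4.2557
Proper time: τ₀ = Δt/γ = 2690/4.2557 = 632 years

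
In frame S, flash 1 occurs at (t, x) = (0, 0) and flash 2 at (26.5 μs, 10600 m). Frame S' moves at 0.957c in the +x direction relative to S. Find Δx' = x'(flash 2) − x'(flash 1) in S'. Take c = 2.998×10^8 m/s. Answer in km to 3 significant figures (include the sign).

γ = 1/√(1 − 0.957²) = 3.4472
Δx' = γ(Δx − vΔt) = 3.4472 × (10600 m − 0.957×(2.998×10^8 m/s)×26.5×10^-6 s)
= 3.4472 × (2996.9 m) = 10.3 km

Δx' ≈ 10.3 km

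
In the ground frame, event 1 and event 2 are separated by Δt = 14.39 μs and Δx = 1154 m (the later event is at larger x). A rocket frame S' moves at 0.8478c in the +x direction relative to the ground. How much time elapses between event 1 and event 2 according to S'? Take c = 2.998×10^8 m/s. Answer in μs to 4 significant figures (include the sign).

Δt' ≈ 20.98 μs

γ = 1/√(1 − 0.8478²) = 1.88567
Δt' = γ(Δt − vΔx/c²) = 1.88567 × (14.39 μs − 0.8478×1154 m / (2.998×10^8 m/s))
= 1.88567 × (11.1266 μs) = 20.98 μs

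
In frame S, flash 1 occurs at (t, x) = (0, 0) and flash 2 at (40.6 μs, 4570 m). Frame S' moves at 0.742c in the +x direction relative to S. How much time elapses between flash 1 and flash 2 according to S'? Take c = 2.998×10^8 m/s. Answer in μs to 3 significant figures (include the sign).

γ = 1/√(1 − 0.742²) = 1.4916
Δt' = γ(Δt − vΔx/c²) = 1.4916 × (40.6 μs − 0.742×4570 m / (2.998×10^8 m/s))
= 1.4916 × (29.289 μs) = 43.7 μs

Δt' ≈ 43.7 μs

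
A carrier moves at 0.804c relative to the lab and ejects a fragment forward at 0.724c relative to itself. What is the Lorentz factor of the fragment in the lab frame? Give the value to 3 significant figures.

u_lab = (0.724 + 0.804)/(1 + 0.724×0.804) = 1.528/1.58210 = 0.965807
γ = 1/√(1 − 0.965807²) = 3.86

γ ≈ 3.86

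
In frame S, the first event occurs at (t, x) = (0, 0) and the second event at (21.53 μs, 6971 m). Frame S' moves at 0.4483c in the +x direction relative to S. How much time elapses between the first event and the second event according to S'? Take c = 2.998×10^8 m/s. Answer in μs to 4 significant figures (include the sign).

Δt' ≈ 12.42 μs

γ = 1/√(1 − 0.4483²) = 1.11871
Δt' = γ(Δt − vΔx/c²) = 1.11871 × (21.53 μs − 0.4483×6971 m / (2.998×10^8 m/s))
= 1.11871 × (11.1061 μs) = 12.42 μs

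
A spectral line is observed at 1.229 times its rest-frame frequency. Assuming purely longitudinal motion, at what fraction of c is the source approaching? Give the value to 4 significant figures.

f_obs/f_src = √((1+β)/(1−β)) = 1.229  ⇒  (1+β)/(1−β) = 1.51044
β = |1 − D²|/(1 + D²) = |1 − 1.51044|/(1 + 1.51044) = 0.2033

β ≈ 0.2033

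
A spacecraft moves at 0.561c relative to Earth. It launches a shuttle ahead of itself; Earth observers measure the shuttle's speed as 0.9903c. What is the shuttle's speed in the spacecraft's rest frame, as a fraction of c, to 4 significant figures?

Inverse velocity addition: u' = (u − v)/(1 − uv/c²)
= (0.9903 − 0.561)/(1 − 0.9903×0.561) = 0.4293/0.444442 = 0.9659

u' ≈ 0.9659c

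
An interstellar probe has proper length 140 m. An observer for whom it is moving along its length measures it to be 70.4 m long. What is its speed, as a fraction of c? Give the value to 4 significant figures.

β ≈ 0.8644

γ = L₀/L = 140/70.4 = 1.98864
β = √(1 − 1/γ²) = 0.8644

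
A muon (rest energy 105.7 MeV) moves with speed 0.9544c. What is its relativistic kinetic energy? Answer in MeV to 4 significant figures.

γ = 1/√(1 − 0.9544²) = 3.34974
K = (γ − 1)m₀c² = (3.34974 − 1) × 105.7 MeV = 2.34974 × 105.7 MeV = 248.4 MeV

K ≈ 248.4 MeV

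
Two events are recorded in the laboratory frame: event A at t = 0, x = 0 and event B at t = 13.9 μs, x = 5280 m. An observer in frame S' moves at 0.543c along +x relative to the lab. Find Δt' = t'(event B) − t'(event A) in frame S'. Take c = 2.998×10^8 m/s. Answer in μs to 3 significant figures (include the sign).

Δt' ≈ 5.16 μs

γ = 1/√(1 − 0.543²) = 1.1909
Δt' = γ(Δt − vΔx/c²) = 1.1909 × (13.9 μs − 0.543×5280 m / (2.998×10^8 m/s))
= 1.1909 × (4.3368 μs) = 5.16 μs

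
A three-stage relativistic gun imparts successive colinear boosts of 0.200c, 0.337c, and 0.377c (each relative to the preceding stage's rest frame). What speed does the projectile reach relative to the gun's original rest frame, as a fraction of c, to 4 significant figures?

Compose boost 2: (0.337 + 0.200)/(1 + 0.337×0.200) = 0.5370/1.06740 = 0.503092
Compose boost 3: (0.377 + 0.503092)/(1 + 0.377×0.503092) = 0.880092/1.18967 = 0.7398

u ≈ 0.7398c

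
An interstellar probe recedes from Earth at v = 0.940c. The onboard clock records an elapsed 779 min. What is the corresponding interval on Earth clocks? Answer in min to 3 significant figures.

γ = 1/√(1 − 0.940²) = 2.9311
Time dilation: Δt = γτ₀ = 2.9311 × 779 min = 2280 min

Δt ≈ 2280 min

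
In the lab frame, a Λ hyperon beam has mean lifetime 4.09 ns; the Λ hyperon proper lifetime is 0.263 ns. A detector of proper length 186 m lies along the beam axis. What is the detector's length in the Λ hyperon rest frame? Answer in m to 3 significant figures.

L ≈ 12.0 m

Time dilation ⇒ γ = Δt/τ₀ = 4.09/0.263 = 15.551
Length contraction: L = L₀/γ = 186/15.551 = 12.0 m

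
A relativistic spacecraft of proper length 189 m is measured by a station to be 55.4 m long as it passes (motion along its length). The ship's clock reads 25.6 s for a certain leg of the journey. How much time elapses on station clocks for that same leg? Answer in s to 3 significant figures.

Length contraction ⇒ γ = L₀/L = 189/55.4 = 3.4116
Time dilation: Δt = γτ₀ = 3.4116 × 25.6 s = 87.3 s

Δt ≈ 87.3 s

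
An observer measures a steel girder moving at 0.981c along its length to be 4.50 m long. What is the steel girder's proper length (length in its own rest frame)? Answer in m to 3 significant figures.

γ = 1/√(1 − 0.981²) = 5.1544
L₀ = γL = 5.1544 × 4.50 = 23.2 m

L₀ ≈ 23.2 m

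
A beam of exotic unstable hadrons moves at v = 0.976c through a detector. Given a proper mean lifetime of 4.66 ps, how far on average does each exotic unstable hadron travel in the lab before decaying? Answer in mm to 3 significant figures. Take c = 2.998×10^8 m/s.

γ = 1/√(1 − 0.976²) = 4.5920
Dilated lifetime: Δt = γτ₀ = 4.5920 × 4.66 ps = 21.399 ps
d = vΔt = 0.976c × 21.399 ps = 2.9260×10^8 m/s × 2.1399×10^-11 s = 6.26 mm

d ≈ 6.26 mm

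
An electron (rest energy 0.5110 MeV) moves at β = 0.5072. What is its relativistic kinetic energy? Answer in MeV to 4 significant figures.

γ = 1/√(1 − 0.5072²) = 1.16032
K = (γ − 1)m₀c² = (1.16032 − 1) × 0.5110 MeV = 0.160324 × 0.5110 MeV = 0.08193 MeV

K ≈ 0.08193 MeV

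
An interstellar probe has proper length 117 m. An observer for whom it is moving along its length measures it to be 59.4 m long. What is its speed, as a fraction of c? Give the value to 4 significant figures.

γ = L₀/L = 117/59.4 = 1.96970
β = √(1 − 1/γ²) = 0.8615

β ≈ 0.8615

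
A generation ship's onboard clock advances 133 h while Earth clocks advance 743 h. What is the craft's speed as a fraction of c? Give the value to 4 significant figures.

γ = Δt/τ₀ = 743/133 = 5.58647
β = √(1 − 1/γ²) = √(1 − 1/5.58647²) = 0.9838

β ≈ 0.9838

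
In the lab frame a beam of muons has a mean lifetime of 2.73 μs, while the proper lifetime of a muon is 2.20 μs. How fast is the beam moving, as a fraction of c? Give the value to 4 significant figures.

β ≈ 0.5921

γ = Δt/τ₀ = 2.73/2.20 = 1.24091
β = √(1 − 1/γ²) = √(1 − 1/1.24091²) = 0.5921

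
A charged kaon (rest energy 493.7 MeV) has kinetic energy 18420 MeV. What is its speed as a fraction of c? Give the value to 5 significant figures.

β ≈ 0.99966

γ = 1 + K/(m₀c²) = 1 + 18420/493.7 = 38.31011
β = √(1 − 1/γ²) = 0.99966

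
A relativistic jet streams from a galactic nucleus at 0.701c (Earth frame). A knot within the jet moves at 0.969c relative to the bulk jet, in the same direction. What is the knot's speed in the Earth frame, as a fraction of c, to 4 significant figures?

u ≈ 0.9945c

Relativistic velocity addition: u = (u' + v)/(1 + u'v/c²)
= (0.969 + 0.701)/(1 + 0.969×0.701) = 1.670/1.67927 = 0.9945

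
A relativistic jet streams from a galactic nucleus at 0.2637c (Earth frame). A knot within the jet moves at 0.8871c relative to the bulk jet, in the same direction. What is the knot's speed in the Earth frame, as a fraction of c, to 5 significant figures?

Relativistic velocity addition: u = (u' + v)/(1 + u'v/c²)
= (0.8871 + 0.2637)/(1 + 0.8871×0.2637) = 1.1508/1.233928 = 0.93263

u ≈ 0.93263c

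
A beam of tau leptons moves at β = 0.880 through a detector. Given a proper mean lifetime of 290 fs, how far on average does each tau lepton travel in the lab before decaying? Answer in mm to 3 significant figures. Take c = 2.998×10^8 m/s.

γ = 1/√(1 − 0.880²) = 2.1054
Dilated lifetime: Δt = γτ₀ = 2.1054 × 290 fs = 610.56 fs
d = vΔt = 0.880c × 610.56 fs = 2.6382×10^8 m/s × 6.1056×10^-13 s = 0.161 mm

d ≈ 0.161 mm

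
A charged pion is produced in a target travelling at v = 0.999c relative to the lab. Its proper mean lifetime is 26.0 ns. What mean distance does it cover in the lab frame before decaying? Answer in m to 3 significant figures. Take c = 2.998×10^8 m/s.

d ≈ 174 m

γ = 1/√(1 − 0.999²) = 22.366
Dilated lifetime: Δt = γτ₀ = 22.366 × 26.0 ns = 581.52 ns
d = vΔt = 0.999c × 581.52 ns = 2.9950×10^8 m/s × 5.8152×10^-7 s = 174 m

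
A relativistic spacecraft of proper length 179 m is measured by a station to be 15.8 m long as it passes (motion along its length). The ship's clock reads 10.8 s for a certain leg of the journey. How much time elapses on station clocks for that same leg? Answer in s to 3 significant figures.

Length contraction ⇒ γ = L₀/L = 179/15.8 = 11.329
Time dilation: Δt = γτ₀ = 11.329 × 10.8 s = 122 s

Δt ≈ 122 s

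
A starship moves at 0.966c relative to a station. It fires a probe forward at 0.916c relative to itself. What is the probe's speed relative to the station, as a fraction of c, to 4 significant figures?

Relativistic velocity addition: u = (u' + v)/(1 + u'v/c²)
= (0.916 + 0.966)/(1 + 0.916×0.966) = 1.882/1.88486 = 0.9985

u ≈ 0.9985c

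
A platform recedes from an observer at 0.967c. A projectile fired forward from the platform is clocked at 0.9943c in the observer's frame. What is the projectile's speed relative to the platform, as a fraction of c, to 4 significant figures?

u' ≈ 0.7089c

Inverse velocity addition: u' = (u − v)/(1 − uv/c²)
= (0.9943 − 0.967)/(1 − 0.9943×0.967) = 0.02730/0.0385119 = 0.7089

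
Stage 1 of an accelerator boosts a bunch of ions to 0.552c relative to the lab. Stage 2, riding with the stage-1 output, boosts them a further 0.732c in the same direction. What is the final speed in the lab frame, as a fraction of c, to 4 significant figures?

Compose boost 2: (0.732 + 0.552)/(1 + 0.732×0.552) = 1.284/1.40406 = 0.9145

u ≈ 0.9145c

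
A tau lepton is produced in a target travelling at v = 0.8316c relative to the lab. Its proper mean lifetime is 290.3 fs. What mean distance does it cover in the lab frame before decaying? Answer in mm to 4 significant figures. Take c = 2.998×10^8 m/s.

γ = 1/√(1 − 0.8316²) = 1.80059
Dilated lifetime: Δt = γτ₀ = 1.80059 × 290.3 fs = 522.710 fs
d = vΔt = 0.8316c × 522.710 fs = 2.49314×10^8 m/s × 5.22710×10^-13 s = 0.1303 mm

d ≈ 0.1303 mm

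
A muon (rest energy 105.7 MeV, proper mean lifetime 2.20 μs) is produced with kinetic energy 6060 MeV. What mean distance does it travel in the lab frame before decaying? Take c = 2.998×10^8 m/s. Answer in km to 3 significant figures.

d ≈ 38.5 km

γ = 1 + K/(m₀c²) = 1 + 6060/105.7 = 58.332
β = √(1 − 1/γ²) = 0.99985
Dilated lifetime: γτ₀ = 58.332 × 2.20 μs = 128.33 μs
d = βc·γτ₀ = 0.99985 × (2.998×10^8 m/s) × 0.00012833 s = 38.5 km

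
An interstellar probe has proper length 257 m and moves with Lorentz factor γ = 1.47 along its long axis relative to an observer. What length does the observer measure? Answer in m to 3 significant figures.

γ = 1.47 (given)
Length contraction: L = L₀/γ = 257/1.47 = 175 m

L ≈ 175 m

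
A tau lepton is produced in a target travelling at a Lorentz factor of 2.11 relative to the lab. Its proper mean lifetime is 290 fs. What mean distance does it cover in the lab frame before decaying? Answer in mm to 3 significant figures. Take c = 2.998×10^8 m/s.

β = √(1 − 1/γ²) = √(1 − 1/2.11²) = 0.88056
Dilated lifetime: Δt = γτ₀ = 2.11 × 290 fs = 611.90 fs
d = vΔt = 0.88056c × 611.90 fs = 2.6399×10^8 m/s × 6.1190×10^-13 s = 0.162 mm

d ≈ 0.162 mm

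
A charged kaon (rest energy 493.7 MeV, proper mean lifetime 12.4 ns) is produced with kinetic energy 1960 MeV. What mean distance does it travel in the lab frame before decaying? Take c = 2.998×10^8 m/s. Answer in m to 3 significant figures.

d ≈ 18.1 m

γ = 1 + K/(m₀c²) = 1 + 1960/493.7 = 4.9700
β = √(1 − 1/γ²) = 0.97955
Dilated lifetime: γτ₀ = 4.9700 × 12.4 ns = 61.628 ns
d = βc·γτ₀ = 0.97955 × (2.998×10^8 m/s) × 6.1628×10^-8 s = 18.1 m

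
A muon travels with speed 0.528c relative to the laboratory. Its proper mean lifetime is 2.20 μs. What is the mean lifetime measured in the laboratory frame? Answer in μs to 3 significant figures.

Δt ≈ 2.59 μs

γ = 1/√(1 − 0.528²) = 1.1775
Time dilation: Δt = γτ₀ = 1.1775 × 2.20 μs = 2.59 μs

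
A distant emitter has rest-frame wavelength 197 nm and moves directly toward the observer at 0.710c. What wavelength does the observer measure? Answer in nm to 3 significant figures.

Relativistic Doppler: λ_obs = λ_src √((1−β)/(1+β))
= 197 × √(0.29000/1.7100) = 197 × 0.41181 = 81.1 nm

λ_obs ≈ 81.1 nm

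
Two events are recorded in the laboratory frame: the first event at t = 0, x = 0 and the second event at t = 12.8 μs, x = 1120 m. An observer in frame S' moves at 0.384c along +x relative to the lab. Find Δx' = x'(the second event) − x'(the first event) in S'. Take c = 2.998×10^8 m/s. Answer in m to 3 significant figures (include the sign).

Δx' ≈ -383 m

γ = 1/√(1 − 0.384²) = 1.0830
Δx' = γ(Δx − vΔt) = 1.0830 × (1120 m − 0.384×(2.998×10^8 m/s)×12.8×10^-6 s)
= 1.0830 × (-353.58 m) = -383 m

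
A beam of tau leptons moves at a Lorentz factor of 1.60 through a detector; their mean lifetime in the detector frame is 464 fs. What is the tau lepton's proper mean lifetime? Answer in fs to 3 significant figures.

γ = 1.60 (given)
Proper time: τ₀ = Δt/γ = 464/1.60 = 290 fs

τ₀ ≈ 290 fs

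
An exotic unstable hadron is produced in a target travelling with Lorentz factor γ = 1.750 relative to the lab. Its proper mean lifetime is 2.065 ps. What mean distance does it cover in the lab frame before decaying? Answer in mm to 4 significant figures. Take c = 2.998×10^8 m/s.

d ≈ 0.8891 mm

β = √(1 − 1/γ²) = √(1 − 1/1.750²) = 0.820652
Dilated lifetime: Δt = γτ₀ = 1.750 × 2.065 ps = 3.61375 ps
d = vΔt = 0.820652c × 3.61375 ps = 2.46031×10^8 m/s × 3.61375×10^-12 s = 0.8891 mm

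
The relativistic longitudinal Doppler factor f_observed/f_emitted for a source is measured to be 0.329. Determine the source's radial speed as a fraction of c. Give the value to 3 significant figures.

f_obs/f_src = √((1−β)/(1+β)) = 0.329  ⇒  (1−β)/(1+β) = 0.10824
β = |1 − D²|/(1 + D²) = |1 − 0.10824|/(1 + 0.10824) = 0.805

β ≈ 0.805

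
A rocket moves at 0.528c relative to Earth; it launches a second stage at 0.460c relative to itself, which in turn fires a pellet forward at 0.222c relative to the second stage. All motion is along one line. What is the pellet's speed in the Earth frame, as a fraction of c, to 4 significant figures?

Compose boost 2: (0.460 + 0.528)/(1 + 0.460×0.528) = 0.9880/1.24288 = 0.794928
Compose boost 3: (0.222 + 0.794928)/(1 + 0.222×0.794928) = 1.01693/1.17647 = 0.8644

u ≈ 0.8644c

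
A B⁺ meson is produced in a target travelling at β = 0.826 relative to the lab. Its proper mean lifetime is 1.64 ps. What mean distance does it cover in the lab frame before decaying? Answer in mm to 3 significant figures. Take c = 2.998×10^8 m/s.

d ≈ 0.720 mm

γ = 1/√(1 − 0.826²) = 1.7741
Dilated lifetime: Δt = γτ₀ = 1.7741 × 1.64 ps = 2.9095 ps
d = vΔt = 0.826c × 2.9095 ps = 2.4763×10^8 m/s × 2.9095×10^-12 s = 0.720 mm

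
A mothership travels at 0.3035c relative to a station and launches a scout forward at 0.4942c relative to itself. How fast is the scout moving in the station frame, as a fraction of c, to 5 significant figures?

u ≈ 0.69366c

Compose boost 2: (0.4942 + 0.3035)/(1 + 0.4942×0.3035) = 0.79770/1.149990 = 0.69366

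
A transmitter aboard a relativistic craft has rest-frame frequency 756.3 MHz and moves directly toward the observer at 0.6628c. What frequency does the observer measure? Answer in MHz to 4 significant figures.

f_obs ≈ 1679 MHz

Relativistic Doppler: f_obs = f_src √((1+β)/(1−β))
= 756.3 × √(1.66280/0.337200) = 756.3 × 2.22063 = 1679 MHz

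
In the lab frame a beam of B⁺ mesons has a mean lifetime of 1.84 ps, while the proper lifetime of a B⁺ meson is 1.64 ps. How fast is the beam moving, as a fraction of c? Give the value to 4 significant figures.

β ≈ 0.4534

γ = Δt/τ₀ = 1.84/1.64 = 1.12195
β = √(1 − 1/γ²) = √(1 − 1/1.12195²) = 0.4534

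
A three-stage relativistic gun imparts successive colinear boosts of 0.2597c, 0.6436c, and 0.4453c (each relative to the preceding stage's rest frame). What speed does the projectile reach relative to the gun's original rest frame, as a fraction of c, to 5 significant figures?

Compose boost 2: (0.6436 + 0.2597)/(1 + 0.6436×0.2597) = 0.90330/1.167143 = 0.7739412
Compose boost 3: (0.4453 + 0.7739412)/(1 + 0.4453×0.7739412) = 1.219241/1.344636 = 0.90674

u ≈ 0.90674c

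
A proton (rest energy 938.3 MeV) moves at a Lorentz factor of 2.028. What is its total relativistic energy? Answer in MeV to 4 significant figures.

E ≈ 1903 MeV

γ = 2.028 (given)
E = γm₀c² = 2.028 × 938.3 MeV = 1903 MeV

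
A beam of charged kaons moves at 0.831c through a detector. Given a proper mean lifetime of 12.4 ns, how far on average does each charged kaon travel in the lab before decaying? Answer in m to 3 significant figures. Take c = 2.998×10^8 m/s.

γ = 1/√(1 − 0.831²) = 1.7977
Dilated lifetime: Δt = γτ₀ = 1.7977 × 12.4 ns = 22.291 ns
d = vΔt = 0.831c × 22.291 ns = 2.4913×10^8 m/s × 2.2291×10^-8 s = 5.55 m

d ≈ 5.55 m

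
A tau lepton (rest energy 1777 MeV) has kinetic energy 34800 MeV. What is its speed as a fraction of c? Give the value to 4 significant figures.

γ = 1 + K/(m₀c²) = 1 + 34800/1777 = 20.5836
β = √(1 − 1/γ²) = 0.9988

β ≈ 0.9988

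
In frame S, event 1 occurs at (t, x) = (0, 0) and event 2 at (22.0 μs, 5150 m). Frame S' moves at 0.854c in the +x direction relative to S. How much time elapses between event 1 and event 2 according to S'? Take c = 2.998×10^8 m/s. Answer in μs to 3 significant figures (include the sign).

γ = 1/√(1 − 0.854²) = 1.9221
Δt' = γ(Δt − vΔx/c²) = 1.9221 × (22.0 μs − 0.854×5150 m / (2.998×10^8 m/s))
= 1.9221 × (7.3299 μs) = 14.1 μs

Δt' ≈ 14.1 μs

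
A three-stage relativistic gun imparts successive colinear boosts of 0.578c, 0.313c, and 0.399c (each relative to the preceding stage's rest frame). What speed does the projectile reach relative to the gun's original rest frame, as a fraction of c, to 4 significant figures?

Compose boost 2: (0.313 + 0.578)/(1 + 0.313×0.578) = 0.8910/1.18091 = 0.754500
Compose boost 3: (0.399 + 0.754500)/(1 + 0.399×0.754500) = 1.15350/1.30105 = 0.8866

u ≈ 0.8866c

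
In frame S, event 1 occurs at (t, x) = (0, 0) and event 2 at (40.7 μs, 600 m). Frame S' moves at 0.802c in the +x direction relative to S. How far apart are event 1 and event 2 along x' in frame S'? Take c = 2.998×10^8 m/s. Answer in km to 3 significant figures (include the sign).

γ = 1/√(1 − 0.802²) = 1.6741
Δx' = γ(Δx − vΔt) = 1.6741 × (600 m − 0.802×(2.998×10^8 m/s)×40.7×10^-6 s)
= 1.6741 × (-9185.9 m) = -15.4 km

Δx' ≈ -15.4 km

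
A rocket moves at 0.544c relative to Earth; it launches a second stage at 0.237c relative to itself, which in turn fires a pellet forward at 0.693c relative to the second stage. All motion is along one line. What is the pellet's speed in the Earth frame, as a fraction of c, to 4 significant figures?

u ≈ 0.9360c

Compose boost 2: (0.237 + 0.544)/(1 + 0.237×0.544) = 0.7810/1.12893 = 0.691807
Compose boost 3: (0.693 + 0.691807)/(1 + 0.693×0.691807) = 1.38481/1.47942 = 0.9360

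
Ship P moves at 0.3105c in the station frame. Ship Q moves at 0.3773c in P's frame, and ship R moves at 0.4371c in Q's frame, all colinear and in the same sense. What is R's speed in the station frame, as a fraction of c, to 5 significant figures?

Compose boost 2: (0.3773 + 0.3105)/(1 + 0.3773×0.3105) = 0.68780/1.117152 = 0.6156729
Compose boost 3: (0.4371 + 0.6156729)/(1 + 0.4371×0.6156729) = 1.052773/1.269111 = 0.82954

u ≈ 0.82954c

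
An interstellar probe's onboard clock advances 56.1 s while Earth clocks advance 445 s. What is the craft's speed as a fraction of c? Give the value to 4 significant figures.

γ = Δt/τ₀ = 445/56.1 = 7.93226
β = √(1 − 1/γ²) = √(1 − 1/7.93226²) = 0.9920

β ≈ 0.9920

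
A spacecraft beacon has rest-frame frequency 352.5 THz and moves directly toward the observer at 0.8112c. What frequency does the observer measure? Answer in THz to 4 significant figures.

f_obs ≈ 1092 THz

Relativistic Doppler: f_obs = f_src √((1+β)/(1−β))
= 352.5 × √(1.81120/0.188800) = 352.5 × 3.09729 = 1092 THz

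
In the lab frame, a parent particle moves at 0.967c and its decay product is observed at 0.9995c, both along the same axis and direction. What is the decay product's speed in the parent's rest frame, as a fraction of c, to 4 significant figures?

u' ≈ 0.9706c

Inverse velocity addition: u' = (u − v)/(1 − uv/c²)
= (0.9995 − 0.967)/(1 − 0.9995×0.967) = 0.03250/0.0334835 = 0.9706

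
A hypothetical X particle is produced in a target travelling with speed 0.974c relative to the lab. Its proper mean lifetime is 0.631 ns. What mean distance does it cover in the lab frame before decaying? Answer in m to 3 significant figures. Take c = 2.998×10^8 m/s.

γ = 1/√(1 − 0.974²) = 4.4141
Dilated lifetime: Δt = γτ₀ = 4.4141 × 0.631 ns = 2.7853 ns
d = vΔt = 0.974c × 2.7853 ns = 2.9201×10^8 m/s × 2.7853×10^-9 s = 0.813 m

d ≈ 0.813 m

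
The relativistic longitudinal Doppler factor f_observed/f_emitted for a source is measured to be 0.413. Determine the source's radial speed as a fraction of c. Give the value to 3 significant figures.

β ≈ 0.709

f_obs/f_src = √((1−β)/(1+β)) = 0.413  ⇒  (1−β)/(1+β) = 0.17057
β = |1 − D²|/(1 + D²) = |1 − 0.17057|/(1 + 0.17057) = 0.709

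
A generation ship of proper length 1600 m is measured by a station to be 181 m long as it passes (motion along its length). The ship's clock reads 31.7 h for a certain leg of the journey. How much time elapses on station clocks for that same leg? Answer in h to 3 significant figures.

Δt ≈ 280 h

Length contraction ⇒ γ = L₀/L = 1600/181 = 8.8398
Time dilation: Δt = γτ₀ = 8.8398 × 31.7 h = 280 h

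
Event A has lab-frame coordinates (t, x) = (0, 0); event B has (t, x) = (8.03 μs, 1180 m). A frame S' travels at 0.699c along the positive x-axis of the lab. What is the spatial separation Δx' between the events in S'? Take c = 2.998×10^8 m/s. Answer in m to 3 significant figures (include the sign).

Δx' ≈ -703 m

γ = 1/√(1 − 0.699²) = 1.3984
Δx' = γ(Δx − vΔt) = 1.3984 × (1180 m − 0.699×(2.998×10^8 m/s)×8.03×10^-6 s)
= 1.3984 × (-502.77 m) = -703 m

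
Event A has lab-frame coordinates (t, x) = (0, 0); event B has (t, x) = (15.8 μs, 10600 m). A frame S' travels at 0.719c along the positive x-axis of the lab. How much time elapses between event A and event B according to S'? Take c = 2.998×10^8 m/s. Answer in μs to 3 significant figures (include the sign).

Δt' ≈ -13.8 μs

γ = 1/√(1 − 0.719²) = 1.4388
Δt' = γ(Δt − vΔx/c²) = 1.4388 × (15.8 μs − 0.719×10600 m / (2.998×10^8 m/s))
= 1.4388 × (-9.6216 μs) = -13.8 μs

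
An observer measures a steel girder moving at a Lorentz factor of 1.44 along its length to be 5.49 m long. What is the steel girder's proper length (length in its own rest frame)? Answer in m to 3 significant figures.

γ = 1.44 (given)
L₀ = γL = 1.44 × 5.49 = 7.91 m

L₀ ≈ 7.91 m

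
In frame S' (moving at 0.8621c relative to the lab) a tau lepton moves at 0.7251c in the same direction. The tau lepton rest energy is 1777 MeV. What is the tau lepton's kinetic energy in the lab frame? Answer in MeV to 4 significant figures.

u_lab = (0.7251 + 0.8621)/(1 + 0.7251×0.8621) = 0.9766731
γ = 1/√(1 − 0.9766731²) = 4.65698
K = (γ − 1)m₀c² = (4.65698 − 1) × 1777 = 3.65698 × 1777 = 6498 MeV

K ≈ 6498 MeV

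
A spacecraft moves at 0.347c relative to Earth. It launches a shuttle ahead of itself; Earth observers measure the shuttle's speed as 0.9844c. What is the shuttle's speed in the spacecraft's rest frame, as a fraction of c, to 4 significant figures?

u' ≈ 0.9681c

Inverse velocity addition: u' = (u − v)/(1 − uv/c²)
= (0.9844 − 0.347)/(1 − 0.9844×0.347) = 0.6374/0.658413 = 0.9681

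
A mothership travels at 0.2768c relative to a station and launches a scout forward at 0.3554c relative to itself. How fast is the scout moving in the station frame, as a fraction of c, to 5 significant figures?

Compose boost 2: (0.3554 + 0.2768)/(1 + 0.3554×0.2768) = 0.63220/1.098375 = 0.57558

u ≈ 0.57558c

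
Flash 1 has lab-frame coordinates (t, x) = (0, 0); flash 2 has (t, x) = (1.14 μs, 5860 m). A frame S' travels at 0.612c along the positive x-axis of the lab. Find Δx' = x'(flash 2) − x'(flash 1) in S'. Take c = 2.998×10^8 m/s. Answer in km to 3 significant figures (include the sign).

γ = 1/√(1 − 0.612²) = 1.2644
Δx' = γ(Δx − vΔt) = 1.2644 × (5860 m − 0.612×(2.998×10^8 m/s)×1.14×10^-6 s)
= 1.2644 × (5650.8 m) = 7.15 km

Δx' ≈ 7.15 km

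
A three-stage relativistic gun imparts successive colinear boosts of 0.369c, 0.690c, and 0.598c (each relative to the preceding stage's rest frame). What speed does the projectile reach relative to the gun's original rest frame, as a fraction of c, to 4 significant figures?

Compose boost 2: (0.690 + 0.369)/(1 + 0.690×0.369) = 1.059/1.25461 = 0.844087
Compose boost 3: (0.598 + 0.844087)/(1 + 0.598×0.844087) = 1.44209/1.50476 = 0.9583

u ≈ 0.9583c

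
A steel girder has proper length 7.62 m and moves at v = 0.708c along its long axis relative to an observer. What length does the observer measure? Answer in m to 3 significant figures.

L ≈ 5.38 m

γ = 1/√(1 − 0.708²) = 1.4160
Length contraction: L = L₀/γ = 7.62/1.4160 = 5.38 m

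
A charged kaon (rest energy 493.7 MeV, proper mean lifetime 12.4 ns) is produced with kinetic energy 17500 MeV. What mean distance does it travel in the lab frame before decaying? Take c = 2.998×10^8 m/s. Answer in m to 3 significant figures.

d ≈ 135 m

γ = 1 + K/(m₀c²) = 1 + 17500/493.7 = 36.447
β = √(1 − 1/γ²) = 0.99962
Dilated lifetime: γτ₀ = 36.447 × 12.4 ns = 451.94 ns
d = βc·γτ₀ = 0.99962 × (2.998×10^8 m/s) × 4.5194×10^-7 s = 135 m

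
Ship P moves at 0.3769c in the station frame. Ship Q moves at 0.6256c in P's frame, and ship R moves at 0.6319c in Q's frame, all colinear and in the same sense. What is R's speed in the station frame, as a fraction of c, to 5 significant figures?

u ≈ 0.95406c

Compose boost 2: (0.6256 + 0.3769)/(1 + 0.6256×0.3769) = 1.0025/1.235789 = 0.8112229
Compose boost 3: (0.6319 + 0.8112229)/(1 + 0.6319×0.8112229) = 1.443123/1.512612 = 0.95406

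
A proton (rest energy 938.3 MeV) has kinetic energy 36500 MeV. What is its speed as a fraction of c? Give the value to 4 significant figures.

γ = 1 + K/(m₀c²) = 1 + 36500/938.3 = 39.9001
β = √(1 − 1/γ²) = 0.9997

β ≈ 0.9997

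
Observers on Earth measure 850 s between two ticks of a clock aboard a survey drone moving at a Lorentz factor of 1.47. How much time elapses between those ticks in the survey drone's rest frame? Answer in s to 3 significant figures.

τ₀ ≈ 578 s

γ = 1.47 (given)
Proper time: τ₀ = Δt/γ = 850/1.47 = 578 s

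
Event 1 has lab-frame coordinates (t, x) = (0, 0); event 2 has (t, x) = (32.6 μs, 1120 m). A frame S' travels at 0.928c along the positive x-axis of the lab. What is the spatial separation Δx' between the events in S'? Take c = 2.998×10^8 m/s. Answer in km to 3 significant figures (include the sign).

γ = 1/√(1 − 0.928²) = 2.6840
Δx' = γ(Δx − vΔt) = 2.6840 × (1120 m − 0.928×(2.998×10^8 m/s)×32.6×10^-6 s)
= 2.6840 × (-7949.8 m) = -21.3 km

Δx' ≈ -21.3 km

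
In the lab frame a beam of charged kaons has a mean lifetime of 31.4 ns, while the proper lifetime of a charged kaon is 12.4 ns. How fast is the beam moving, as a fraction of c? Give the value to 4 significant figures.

γ = Δt/τ₀ = 31.4/12.4 = 2.53226
β = √(1 − 1/γ²) = √(1 − 1/2.53226²) = 0.9187

β ≈ 0.9187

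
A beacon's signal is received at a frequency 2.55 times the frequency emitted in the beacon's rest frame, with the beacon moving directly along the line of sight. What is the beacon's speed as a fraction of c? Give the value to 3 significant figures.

f_obs/f_src = √((1+β)/(1−β)) = 2.55  ⇒  (1+β)/(1−β) = 6.5025
β = |1 − D²|/(1 + D²) = |1 − 6.5025|/(1 + 6.5025) = 0.733

β ≈ 0.733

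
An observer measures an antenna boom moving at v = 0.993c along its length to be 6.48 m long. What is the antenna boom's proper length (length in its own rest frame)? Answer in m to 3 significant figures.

γ = 1/√(1 − 0.993²) = 8.4664
L₀ = γL = 8.4664 × 6.48 = 54.9 m

L₀ ≈ 54.9 m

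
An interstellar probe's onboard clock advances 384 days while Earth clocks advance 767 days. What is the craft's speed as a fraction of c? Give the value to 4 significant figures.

γ = Δt/τ₀ = 767/384 = 1.99740
β = √(1 − 1/γ²) = √(1 − 1/1.99740²) = 0.8656

β ≈ 0.8656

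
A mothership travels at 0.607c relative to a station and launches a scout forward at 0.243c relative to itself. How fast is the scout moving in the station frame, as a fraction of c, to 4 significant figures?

u ≈ 0.7407c

Compose boost 2: (0.243 + 0.607)/(1 + 0.243×0.607) = 0.8500/1.14750 = 0.7407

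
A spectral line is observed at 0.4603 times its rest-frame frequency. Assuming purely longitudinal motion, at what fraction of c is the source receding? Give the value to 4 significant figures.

f_obs/f_src = √((1−β)/(1+β)) = 0.4603  ⇒  (1−β)/(1+β) = 0.211876
β = |1 − D²|/(1 + D²) = |1 − 0.211876|/(1 + 0.211876) = 0.6503

β ≈ 0.6503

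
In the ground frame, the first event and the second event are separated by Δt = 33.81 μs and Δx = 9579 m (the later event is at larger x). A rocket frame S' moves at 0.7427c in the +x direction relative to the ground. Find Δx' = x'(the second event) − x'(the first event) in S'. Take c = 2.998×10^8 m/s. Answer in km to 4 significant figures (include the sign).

Δx' ≈ 3.063 km

γ = 1/√(1 − 0.7427²) = 1.49337
Δx' = γ(Δx − vΔt) = 1.49337 × (9579 m − 0.7427×(2.998×10^8 m/s)×33.81×10^-6 s)
= 1.49337 × (2050.82 m) = 3.063 km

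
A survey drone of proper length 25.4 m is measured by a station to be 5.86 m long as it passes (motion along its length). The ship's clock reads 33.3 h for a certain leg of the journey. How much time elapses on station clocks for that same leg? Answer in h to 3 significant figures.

Δt ≈ 144 h

Length contraction ⇒ γ = L₀/L = 25.4/5.86 = 4.3345
Time dilation: Δt = γτ₀ = 4.3345 × 33.3 h = 144 h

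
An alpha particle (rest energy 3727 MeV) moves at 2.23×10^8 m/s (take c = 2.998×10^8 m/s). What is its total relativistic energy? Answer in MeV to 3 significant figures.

β = v/c = 2.23×10^8 / 2.998×10^8 = 0.74383
γ = 1/√(1 − 0.74383²) = 1.4962
E = γm₀c² = 1.4962 × 3727 MeV = 5580 MeV

E ≈ 5580 MeV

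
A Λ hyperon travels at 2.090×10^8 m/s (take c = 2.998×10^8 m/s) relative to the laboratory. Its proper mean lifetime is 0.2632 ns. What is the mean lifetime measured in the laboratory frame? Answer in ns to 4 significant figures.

Δt ≈ 0.3671 ns

β = v/c = 2.090×10^8 / 2.998×10^8 = 0.697131
γ = 1/√(1 − 0.697131²) = 1.39481
Time dilation: Δt = γτ₀ = 1.39481 × 0.2632 ns = 0.3671 ns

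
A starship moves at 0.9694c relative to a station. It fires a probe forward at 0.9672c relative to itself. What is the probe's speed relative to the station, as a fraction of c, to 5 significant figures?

u ≈ 0.99948c

Relativistic velocity addition: u = (u' + v)/(1 + u'v/c²)
= (0.9672 + 0.9694)/(1 + 0.9672×0.9694) = 1.9366/1.937604 = 0.99948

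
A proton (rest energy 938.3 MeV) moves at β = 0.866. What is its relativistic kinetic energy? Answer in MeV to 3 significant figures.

K ≈ 938 MeV

γ = 1/√(1 − 0.866²) = 1.9998
K = (γ − 1)m₀c² = (1.9998 − 1) × 938.3 MeV = 0.99982 × 938.3 MeV = 938 MeV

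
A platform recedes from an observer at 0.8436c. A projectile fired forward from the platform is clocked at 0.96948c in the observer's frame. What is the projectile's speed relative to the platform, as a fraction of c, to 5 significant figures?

u' ≈ 0.69109c

Inverse velocity addition: u' = (u − v)/(1 − uv/c²)
= (0.96948 − 0.8436)/(1 − 0.96948×0.8436) = 0.12588/0.1821467 = 0.69109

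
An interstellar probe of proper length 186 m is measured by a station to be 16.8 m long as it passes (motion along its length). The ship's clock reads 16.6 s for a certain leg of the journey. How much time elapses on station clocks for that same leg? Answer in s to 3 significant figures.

Length contraction ⇒ γ = L₀/L = 186/16.8 = 11.071
Time dilation: Δt = γτ₀ = 11.071 × 16.6 s = 184 s

Δt ≈ 184 s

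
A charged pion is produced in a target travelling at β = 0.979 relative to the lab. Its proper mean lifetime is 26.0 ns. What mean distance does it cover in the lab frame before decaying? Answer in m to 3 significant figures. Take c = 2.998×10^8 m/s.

d ≈ 37.4 m

γ = 1/√(1 − 0.979²) = 4.9053
Dilated lifetime: Δt = γτ₀ = 4.9053 × 26.0 ns = 127.54 ns
d = vΔt = 0.979c × 127.54 ns = 2.9350×10^8 m/s × 1.2754×10^-7 s = 37.4 m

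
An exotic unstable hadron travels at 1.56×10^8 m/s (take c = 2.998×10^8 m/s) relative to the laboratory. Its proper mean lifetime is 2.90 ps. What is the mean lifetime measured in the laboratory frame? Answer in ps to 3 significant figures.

Δt ≈ 3.40 ps

β = v/c = 1.56×10^8 / 2.998×10^8 = 0.52035
γ = 1/√(1 − 0.52035²) = 1.1710
Time dilation: Δt = γτ₀ = 1.1710 × 2.90 ps = 3.40 ps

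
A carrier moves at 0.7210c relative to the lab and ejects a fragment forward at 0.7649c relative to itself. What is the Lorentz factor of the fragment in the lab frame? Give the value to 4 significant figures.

γ ≈ 3.476

u_lab = (0.7649 + 0.7210)/(1 + 0.7649×0.7210) = 1.4859/1.551493 = 0.9577227
γ = 1/√(1 − 0.9577227²) = 3.476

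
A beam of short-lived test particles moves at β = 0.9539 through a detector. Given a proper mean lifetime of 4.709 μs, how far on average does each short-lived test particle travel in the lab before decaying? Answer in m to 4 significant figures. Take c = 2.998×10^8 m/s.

γ = 1/√(1 − 0.9539²) = 3.33195
Dilated lifetime: Δt = γτ₀ = 3.33195 × 4.709 μs = 15.6901 μs
d = vΔt = 0.9539c × 15.6901 μs = 2.85979×10^8 m/s × 1.56901×10^-5 s = 4487 m

d ≈ 4487 m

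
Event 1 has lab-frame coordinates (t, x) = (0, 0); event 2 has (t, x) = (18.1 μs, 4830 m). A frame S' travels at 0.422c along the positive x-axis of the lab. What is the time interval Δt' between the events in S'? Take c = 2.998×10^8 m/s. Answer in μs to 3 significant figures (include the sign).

Δt' ≈ 12.5 μs

γ = 1/√(1 − 0.422²) = 1.1030
Δt' = γ(Δt − vΔx/c²) = 1.1030 × (18.1 μs − 0.422×4830 m / (2.998×10^8 m/s))
= 1.1030 × (11.301 μs) = 12.5 μs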